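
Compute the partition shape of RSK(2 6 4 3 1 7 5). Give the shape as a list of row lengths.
[3, 2, 1, 1]

Row-insert each entry into an empty tableau.

After inserting 2: P = [[2]].
After inserting 6: P = [[2, 6]].
After inserting 4: P = [[2, 4], [6]].
After inserting 3: P = [[2, 3], [4], [6]].
After inserting 1: P = [[1, 3], [2], [4], [6]].
After inserting 7: P = [[1, 3, 7], [2], [4], [6]].
After inserting 5: P = [[1, 3, 5], [2, 7], [4], [6]].

The final insertion tableau P = [[1, 3, 5], [2, 7], [4], [6]] has shape [3, 2, 1, 1].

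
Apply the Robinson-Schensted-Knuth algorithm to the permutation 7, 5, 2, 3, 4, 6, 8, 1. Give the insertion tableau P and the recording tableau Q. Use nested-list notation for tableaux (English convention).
P = [[1, 3, 4, 6, 8], [2], [5], [7]], Q = [[1, 4, 5, 6, 7], [2], [3], [8]]

Insert each entry of the permutation into P by Schensted row insertion, recording in Q the position of each new cell.

Insert 7: appended to row 1. P = [[7]].
Insert 5: 5 bumps 7 from row 1; 7 starts row 2. P = [[5], [7]].
Insert 2: 2 bumps 5 from row 1; 5 bumps 7 from row 2; 7 starts row 3. P = [[2], [5], [7]].
Insert 3: appended to row 1. P = [[2, 3], [5], [7]].
Insert 4: appended to row 1. P = [[2, 3, 4], [5], [7]].
Insert 6: appended to row 1. P = [[2, 3, 4, 6], [5], [7]].
Insert 8: appended to row 1. P = [[2, 3, 4, 6, 8], [5], [7]].
Insert 1: 1 bumps 2 from row 1; 2 bumps 5 from row 2; 5 bumps 7 from row 3; 7 starts row 4. P = [[1, 3, 4, 6, 8], [2], [5], [7]].

So P = [[1, 3, 4, 6, 8], [2], [5], [7]], Q = [[1, 4, 5, 6, 7], [2], [3], [8]].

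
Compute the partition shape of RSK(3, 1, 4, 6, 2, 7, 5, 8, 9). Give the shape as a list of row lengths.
[6, 3]

Row-insert each entry into an empty tableau.

After inserting 3: P = [[3]].
After inserting 1: P = [[1], [3]].
After inserting 4: P = [[1, 4], [3]].
After inserting 6: P = [[1, 4, 6], [3]].
After inserting 2: P = [[1, 2, 6], [3, 4]].
After inserting 7: P = [[1, 2, 6, 7], [3, 4]].
After inserting 5: P = [[1, 2, 5, 7], [3, 4, 6]].
After inserting 8: P = [[1, 2, 5, 7, 8], [3, 4, 6]].
After inserting 9: P = [[1, 2, 5, 7, 8, 9], [3, 4, 6]].

The final insertion tableau P = [[1, 2, 5, 7, 8, 9], [3, 4, 6]] has shape [6, 3].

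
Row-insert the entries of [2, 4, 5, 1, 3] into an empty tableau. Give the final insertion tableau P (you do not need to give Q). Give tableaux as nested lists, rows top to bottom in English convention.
Insert 2: appended to row 1. P = [[2]].
Insert 4: appended to row 1. P = [[2, 4]].
Insert 5: appended to row 1. P = [[2, 4, 5]].
Insert 1: 1 bumps 2 from row 1; 2 starts row 2. P = [[1, 4, 5], [2]].
Insert 3: 3 bumps 4 from row 1; 4 appends to row 2. P = [[1, 3, 5], [2, 4]].

So P = [[1, 3, 5], [2, 4]].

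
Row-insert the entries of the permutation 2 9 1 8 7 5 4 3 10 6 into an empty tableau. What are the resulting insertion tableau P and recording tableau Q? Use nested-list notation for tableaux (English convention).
Insert each entry of the permutation into P by Schensted row insertion, recording in Q the position of each new cell.

After inserting 2: P = [[2]].
After inserting 9: P = [[2, 9]].
After inserting 1: P = [[1, 9], [2]].
After inserting 8: P = [[1, 8], [2, 9]].
After inserting 7: P = [[1, 7], [2, 8], [9]].
After inserting 5: P = [[1, 5], [2, 7], [8], [9]].
After inserting 4: P = [[1, 4], [2, 5], [7], [8], [9]].
After inserting 3: P = [[1, 3], [2, 4], [5], [7], [8], [9]].
After inserting 10: P = [[1, 3, 10], [2, 4], [5], [7], [8], [9]].
After inserting 6: P = [[1, 3, 6], [2, 4, 10], [5], [7], [8], [9]].

So P = [[1, 3, 6], [2, 4, 10], [5], [7], [8], [9]], Q = [[1, 2, 9], [3, 4, 10], [5], [6], [7], [8]].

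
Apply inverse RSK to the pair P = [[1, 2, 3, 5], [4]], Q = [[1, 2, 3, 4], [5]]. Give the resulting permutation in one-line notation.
1 2 4 5 3

Reverse the RSK construction: for i from n down to 1, find the cell of Q containing i, remove the entry at that cell from P, and reverse-bump it up through P; the value ejected from row 1 is w(i).

Step i=5: Q has 5 at row 2, column 1; remove 4 from row 2 of P and reverse-bump: 4 enters row 1 and ejects 3. So w(5) = 3. P is now [[1, 2, 4, 5]].
Step i=4: Q has 4 at row 1, column 4; remove that cell from P, ejecting 5. So w(4) = 5. P is now [[1, 2, 4]].
Step i=3: Q has 3 at row 1, column 3; remove that cell from P, ejecting 4. So w(3) = 4. P is now [[1, 2]].
Step i=2: Q has 2 at row 1, column 2; remove that cell from P, ejecting 2. So w(2) = 2. P is now [[1]].
Step i=1: Q has 1 at row 1, column 1; remove that cell from P, ejecting 1. So w(1) = 1. P is now [].

So w = 1 2 4 5 3.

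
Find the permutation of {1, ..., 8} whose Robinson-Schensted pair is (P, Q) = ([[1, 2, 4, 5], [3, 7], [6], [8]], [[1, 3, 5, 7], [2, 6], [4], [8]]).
8 1 6 3 7 4 5 2

Reverse the RSK construction: for i from n down to 1, find the cell of Q containing i, remove the entry at that cell from P, and reverse-bump it up through P; the value ejected from row 1 is w(i).

Step i=8: Q has 8 at row 4, column 1; remove 8 from row 4 of P and reverse-bump: 8 enters row 3 and ejects 6; 6 enters row 2 and ejects 3; 3 enters row 1 and ejects 2. So w(8) = 2. P is now [[1, 3, 4, 5], [6, 7], [8]].
Step i=7: Q has 7 at row 1, column 4; remove that cell from P, ejecting 5. So w(7) = 5. P is now [[1, 3, 4], [6, 7], [8]].
Step i=6: Q has 6 at row 2, column 2; remove 7 from row 2 of P and reverse-bump: 7 enters row 1 and ejects 4. So w(6) = 4. P is now [[1, 3, 7], [6], [8]].
Step i=5: Q has 5 at row 1, column 3; remove that cell from P, ejecting 7. So w(5) = 7. P is now [[1, 3], [6], [8]].
Step i=4: Q has 4 at row 3, column 1; remove 8 from row 3 of P and reverse-bump: 8 enters row 2 and ejects 6; 6 enters row 1 and ejects 3. So w(4) = 3. P is now [[1, 6], [8]].
Step i=3: Q has 3 at row 1, column 2; remove that cell from P, ejecting 6. So w(3) = 6. P is now [[1], [8]].
Step i=2: Q has 2 at row 2, column 1; remove 8 from row 2 of P and reverse-bump: 8 enters row 1 and ejects 1. So w(2) = 1. P is now [[8]].
Step i=1: Q has 1 at row 1, column 1; remove that cell from P, ejecting 8. So w(1) = 8. P is now [].

So w = 8 1 6 3 7 4 5 2.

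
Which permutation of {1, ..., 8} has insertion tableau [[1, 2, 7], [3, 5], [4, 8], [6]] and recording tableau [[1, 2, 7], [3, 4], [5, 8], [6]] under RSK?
Reverse the RSK construction: for i from n down to 1, find the cell of Q containing i, remove the entry at that cell from P, and reverse-bump it up through P; the value ejected from row 1 is w(i).

Step i=8: Q has 8 at row 3, column 2; remove 8 from row 3 of P and reverse-bump: 8 enters row 2 and ejects 5; 5 enters row 1 and ejects 2. So w(8) = 2. P is now [[1, 5, 7], [3, 8], [4], [6]].
Step i=7: Q has 7 at row 1, column 3; remove that cell from P, ejecting 7. So w(7) = 7. P is now [[1, 5], [3, 8], [4], [6]].
Step i=6: Q has 6 at row 4, column 1; remove 6 from row 4 of P and reverse-bump: 6 enters row 3 and ejects 4; 4 enters row 2 and ejects 3; 3 enters row 1 and ejects 1. So w(6) = 1. P is now [[3, 5], [4, 8], [6]].
Step i=5: Q has 5 at row 3, column 1; remove 6 from row 3 of P and reverse-bump: 6 enters row 2 and ejects 4; 4 enters row 1 and ejects 3. So w(5) = 3. P is now [[4, 5], [6, 8]].
Step i=4: Q has 4 at row 2, column 2; remove 8 from row 2 of P and reverse-bump: 8 enters row 1 and ejects 5. So w(4) = 5. P is now [[4, 8], [6]].
Step i=3: Q has 3 at row 2, column 1; remove 6 from row 2 of P and reverse-bump: 6 enters row 1 and ejects 4. So w(3) = 4. P is now [[6, 8]].
Step i=2: Q has 2 at row 1, column 2; remove that cell from P, ejecting 8. So w(2) = 8. P is now [[6]].
Step i=1: Q has 1 at row 1, column 1; remove that cell from P, ejecting 6. So w(1) = 6. P is now [].

So w = 6 8 4 5 3 1 7 2.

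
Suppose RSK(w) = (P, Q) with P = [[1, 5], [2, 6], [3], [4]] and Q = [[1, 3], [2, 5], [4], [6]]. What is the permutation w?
Reverse the RSK construction: for i from n down to 1, find the cell of Q containing i, remove the entry at that cell from P, and reverse-bump it up through P; the value ejected from row 1 is w(i).

Step i=6: Q has 6 at row 4, column 1; remove 4 from row 4 of P and reverse-bump: 4 enters row 3 and ejects 3; 3 enters row 2 and ejects 2; 2 enters row 1 and ejects 1. So w(6) = 1. P is now [[2, 5], [3, 6], [4]].
Step i=5: Q has 5 at row 2, column 2; remove 6 from row 2 of P and reverse-bump: 6 enters row 1 and ejects 5. So w(5) = 5. P is now [[2, 6], [3], [4]].
Step i=4: Q has 4 at row 3, column 1; remove 4 from row 3 of P and reverse-bump: 4 enters row 2 and ejects 3; 3 enters row 1 and ejects 2. So w(4) = 2. P is now [[3, 6], [4]].
Step i=3: Q has 3 at row 1, column 2; remove that cell from P, ejecting 6. So w(3) = 6. P is now [[3], [4]].
Step i=2: Q has 2 at row 2, column 1; remove 4 from row 2 of P and reverse-bump: 4 enters row 1 and ejects 3. So w(2) = 3. P is now [[4]].
Step i=1: Q has 1 at row 1, column 1; remove that cell from P, ejecting 4. So w(1) = 4. P is now [].

So w = 4 3 6 2 5 1.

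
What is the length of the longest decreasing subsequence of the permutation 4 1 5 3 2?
3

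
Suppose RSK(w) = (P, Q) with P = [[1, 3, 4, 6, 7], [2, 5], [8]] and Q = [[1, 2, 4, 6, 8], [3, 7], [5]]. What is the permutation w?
2 8 3 5 1 6 4 7

Reverse the RSK construction: for i from n down to 1, find the cell of Q containing i, remove the entry at that cell from P, and reverse-bump it up through P; the value ejected from row 1 is w(i).

Step i=8: Q has 8 at row 1, column 5; remove that cell from P, ejecting 7. So w(8) = 7. P is now [[1, 3, 4, 6], [2, 5], [8]].
Step i=7: Q has 7 at row 2, column 2; remove 5 from row 2 of P and reverse-bump: 5 enters row 1 and ejects 4. So w(7) = 4. P is now [[1, 3, 5, 6], [2], [8]].
Step i=6: Q has 6 at row 1, column 4; remove that cell from P, ejecting 6. So w(6) = 6. P is now [[1, 3, 5], [2], [8]].
Step i=5: Q has 5 at row 3, column 1; remove 8 from row 3 of P and reverse-bump: 8 enters row 2 and ejects 2; 2 enters row 1 and ejects 1. So w(5) = 1. P is now [[2, 3, 5], [8]].
Step i=4: Q has 4 at row 1, column 3; remove that cell from P, ejecting 5. So w(4) = 5. P is now [[2, 3], [8]].
Step i=3: Q has 3 at row 2, column 1; remove 8 from row 2 of P and reverse-bump: 8 enters row 1 and ejects 3. So w(3) = 3. P is now [[2, 8]].
Step i=2: Q has 2 at row 1, column 2; remove that cell from P, ejecting 8. So w(2) = 8. P is now [[2]].
Step i=1: Q has 1 at row 1, column 1; remove that cell from P, ejecting 2. So w(1) = 2. P is now [].

So w = 2 8 3 5 1 6 4 7.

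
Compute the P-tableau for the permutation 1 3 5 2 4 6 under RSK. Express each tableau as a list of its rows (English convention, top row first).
Insert 1: appended to row 1. P = [[1]].
Insert 3: appended to row 1. P = [[1, 3]].
Insert 5: appended to row 1. P = [[1, 3, 5]].
Insert 2: 2 bumps 3 from row 1; 3 starts row 2. P = [[1, 2, 5], [3]].
Insert 4: 4 bumps 5 from row 1; 5 appends to row 2. P = [[1, 2, 4], [3, 5]].
Insert 6: appended to row 1. P = [[1, 2, 4, 6], [3, 5]].

So P = [[1, 2, 4, 6], [3, 5]].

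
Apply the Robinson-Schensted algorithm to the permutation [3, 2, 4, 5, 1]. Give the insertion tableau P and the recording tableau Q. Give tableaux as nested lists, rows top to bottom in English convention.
Insert each entry of the permutation into P by Schensted row insertion, recording in Q the position of each new cell.

Insert 3: appended to row 1. P = [[3]], Q = [[1]].
Insert 2: 2 bumps 3 from row 1; 3 starts row 2. P = [[2], [3]], Q = [[1], [2]].
Insert 4: appended to row 1. P = [[2, 4], [3]], Q = [[1, 3], [2]].
Insert 5: appended to row 1. P = [[2, 4, 5], [3]], Q = [[1, 3, 4], [2]].
Insert 1: 1 bumps 2 from row 1; 2 bumps 3 from row 2; 3 starts row 3. P = [[1, 4, 5], [2], [3]], Q = [[1, 3, 4], [2], [5]].

So P = [[1, 4, 5], [2], [3]], Q = [[1, 3, 4], [2], [5]].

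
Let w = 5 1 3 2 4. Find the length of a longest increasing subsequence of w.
3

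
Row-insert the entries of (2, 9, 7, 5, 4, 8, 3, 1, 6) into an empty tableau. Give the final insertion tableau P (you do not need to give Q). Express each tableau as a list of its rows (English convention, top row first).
Insert 2: appended to row 1. P = [[2]].
Insert 9: appended to row 1. P = [[2, 9]].
Insert 7: 7 bumps 9 from row 1; 9 starts row 2. P = [[2, 7], [9]].
Insert 5: 5 bumps 7 from row 1; 7 bumps 9 from row 2; 9 starts row 3. P = [[2, 5], [7], [9]].
Insert 4: 4 bumps 5 from row 1; 5 bumps 7 from row 2; 7 bumps 9 from row 3; 9 starts row 4. P = [[2, 4], [5], [7], [9]].
Insert 8: appended to row 1. P = [[2, 4, 8], [5], [7], [9]].
Insert 3: 3 bumps 4 from row 1; 4 bumps 5 from row 2; 5 bumps 7 from row 3; 7 bumps 9 from row 4; 9 starts row 5. P = [[2, 3, 8], [4], [5], [7], [9]].
Insert 1: 1 bumps 2 from row 1; 2 bumps 4 from row 2; 4 bumps 5 from row 3; 5 bumps 7 from row 4; 7 bumps 9 from row 5; 9 starts row 6. P = [[1, 3, 8], [2], [4], [5], [7], [9]].
Insert 6: 6 bumps 8 from row 1; 8 appends to row 2. P = [[1, 3, 6], [2, 8], [4], [5], [7], [9]].

So P = [[1, 3, 6], [2, 8], [4], [5], [7], [9]].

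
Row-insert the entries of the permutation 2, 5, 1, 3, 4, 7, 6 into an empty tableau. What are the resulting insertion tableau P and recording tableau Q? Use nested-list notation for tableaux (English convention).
Insert each entry of the permutation into P by Schensted row insertion, recording in Q the position of each new cell.

After inserting 2: P = [[2]].
After inserting 5: P = [[2, 5]].
After inserting 1: P = [[1, 5], [2]].
After inserting 3: P = [[1, 3], [2, 5]].
After inserting 4: P = [[1, 3, 4], [2, 5]].
After inserting 7: P = [[1, 3, 4, 7], [2, 5]].
After inserting 6: P = [[1, 3, 4, 6], [2, 5, 7]].

So P = [[1, 3, 4, 6], [2, 5, 7]], Q = [[1, 2, 5, 6], [3, 4, 7]].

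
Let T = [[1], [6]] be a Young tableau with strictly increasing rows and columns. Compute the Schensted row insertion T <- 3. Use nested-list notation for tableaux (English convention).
[[1, 3], [6]]

3 is larger than every entry of row 1, so it is appended to row 1. The new tableau is [[1, 3], [6]].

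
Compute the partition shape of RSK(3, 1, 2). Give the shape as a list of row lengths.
[2, 1]

Row-insert each entry into an empty tableau.

After inserting 3: P = [[3]].
After inserting 1: P = [[1], [3]].
After inserting 2: P = [[1, 2], [3]].

The final insertion tableau P = [[1, 2], [3]] has shape [2, 1].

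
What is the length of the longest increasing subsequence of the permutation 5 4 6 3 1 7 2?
3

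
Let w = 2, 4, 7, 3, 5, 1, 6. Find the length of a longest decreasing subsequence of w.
3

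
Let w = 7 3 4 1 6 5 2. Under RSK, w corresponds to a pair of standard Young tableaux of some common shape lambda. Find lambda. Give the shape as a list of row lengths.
[3, 2, 1, 1]

RSK row insertion gives P = [[1, 2, 5], [3, 4], [6], [7]], which has shape [3, 2, 1, 1].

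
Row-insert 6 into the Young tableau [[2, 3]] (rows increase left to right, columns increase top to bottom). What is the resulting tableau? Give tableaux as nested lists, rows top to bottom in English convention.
[[2, 3, 6]]

6 is larger than every entry of row 1, so it is appended to row 1. The new tableau is [[2, 3, 6]].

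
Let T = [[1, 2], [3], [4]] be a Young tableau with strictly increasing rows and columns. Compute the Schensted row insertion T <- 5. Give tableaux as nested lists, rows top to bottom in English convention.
[[1, 2, 5], [3], [4]]

5 is larger than every entry of row 1, so it is appended to row 1. The new tableau is [[1, 2, 5], [3], [4]].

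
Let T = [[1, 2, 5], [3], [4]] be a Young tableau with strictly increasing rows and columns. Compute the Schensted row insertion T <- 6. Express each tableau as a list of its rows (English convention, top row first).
6 is larger than every entry of row 1, so it is appended to row 1. The new tableau is [[1, 2, 5, 6], [3], [4]].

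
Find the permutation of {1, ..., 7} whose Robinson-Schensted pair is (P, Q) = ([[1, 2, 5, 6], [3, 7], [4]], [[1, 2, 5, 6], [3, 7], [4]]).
1 4 3 2 5 7 6

Reverse RSK: for i = n, n-1, ..., 1, locate i in Q, remove the corresponding corner cell from P, and reverse-bump its entry up through P; the value ejected from row 1 is w(i).

So w = 1 4 3 2 5 7 6.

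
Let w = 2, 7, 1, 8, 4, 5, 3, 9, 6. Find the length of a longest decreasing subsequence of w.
3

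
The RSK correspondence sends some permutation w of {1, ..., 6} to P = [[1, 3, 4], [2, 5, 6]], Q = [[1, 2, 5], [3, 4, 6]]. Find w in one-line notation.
Reverse RSK: for i = n, n-1, ..., 1, locate i in Q, remove the corresponding corner cell from P, and reverse-bump its entry up through P; the value ejected from row 1 is w(i).

So w = 2 5 1 3 6 4.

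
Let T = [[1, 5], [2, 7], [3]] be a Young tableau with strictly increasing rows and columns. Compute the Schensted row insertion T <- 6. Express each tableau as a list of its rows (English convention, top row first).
6 is larger than every entry of row 1, so it is appended to row 1. The new tableau is [[1, 5, 6], [2, 7], [3]].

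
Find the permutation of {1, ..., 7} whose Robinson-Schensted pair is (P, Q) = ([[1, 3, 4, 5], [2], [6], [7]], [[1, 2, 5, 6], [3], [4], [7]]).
Reverse the RSK construction: for i from n down to 1, find the cell of Q containing i, remove the entry at that cell from P, and reverse-bump it up through P; the value ejected from row 1 is w(i).

Step i=7: Q has 7 at row 4, column 1; remove 7 from row 4 of P and reverse-bump: 7 enters row 3 and ejects 6; 6 enters row 2 and ejects 2; 2 enters row 1 and ejects 1. So w(7) = 1. P is now [[2, 3, 4, 5], [6], [7]].
Step i=6: Q has 6 at row 1, column 4; remove that cell from P, ejecting 5. So w(6) = 5. P is now [[2, 3, 4], [6], [7]].
Step i=5: Q has 5 at row 1, column 3; remove that cell from P, ejecting 4. So w(5) = 4. P is now [[2, 3], [6], [7]].
Step i=4: Q has 4 at row 3, column 1; remove 7 from row 3 of P and reverse-bump: 7 enters row 2 and ejects 6; 6 enters row 1 and ejects 3. So w(4) = 3. P is now [[2, 6], [7]].
Step i=3: Q has 3 at row 2, column 1; remove 7 from row 2 of P and reverse-bump: 7 enters row 1 and ejects 6. So w(3) = 6. P is now [[2, 7]].
Step i=2: Q has 2 at row 1, column 2; remove that cell from P, ejecting 7. So w(2) = 7. P is now [[2]].
Step i=1: Q has 1 at row 1, column 1; remove that cell from P, ejecting 2. So w(1) = 2. P is now [].

So w = 2 7 6 3 4 5 1.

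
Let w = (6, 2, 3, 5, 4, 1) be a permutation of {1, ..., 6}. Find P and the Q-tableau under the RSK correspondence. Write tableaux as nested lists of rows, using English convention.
Insert each entry of the permutation into P by Schensted row insertion, recording in Q the position of each new cell.

Insert 6: appended to row 1. P = [[6]].
Insert 2: 2 bumps 6 from row 1; 6 starts row 2. P = [[2], [6]].
Insert 3: appended to row 1. P = [[2, 3], [6]].
Insert 5: appended to row 1. P = [[2, 3, 5], [6]].
Insert 4: 4 bumps 5 from row 1; 5 bumps 6 from row 2; 6 starts row 3. P = [[2, 3, 4], [5], [6]].
Insert 1: 1 bumps 2 from row 1; 2 bumps 5 from row 2; 5 bumps 6 from row 3; 6 starts row 4. P = [[1, 3, 4], [2], [5], [6]].

So P = [[1, 3, 4], [2], [5], [6]], Q = [[1, 3, 4], [2], [5], [6]].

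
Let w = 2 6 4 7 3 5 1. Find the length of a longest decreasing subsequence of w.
4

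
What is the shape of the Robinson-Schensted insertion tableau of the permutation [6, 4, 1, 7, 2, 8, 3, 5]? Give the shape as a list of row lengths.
[4, 3, 1]

Row-insert each entry into an empty tableau.

After inserting 6: P = [[6]].
After inserting 4: P = [[4], [6]].
After inserting 1: P = [[1], [4], [6]].
After inserting 7: P = [[1, 7], [4], [6]].
After inserting 2: P = [[1, 2], [4, 7], [6]].
After inserting 8: P = [[1, 2, 8], [4, 7], [6]].
After inserting 3: P = [[1, 2, 3], [4, 7, 8], [6]].
After inserting 5: P = [[1, 2, 3, 5], [4, 7, 8], [6]].

The final insertion tableau P = [[1, 2, 3, 5], [4, 7, 8], [6]] has shape [4, 3, 1].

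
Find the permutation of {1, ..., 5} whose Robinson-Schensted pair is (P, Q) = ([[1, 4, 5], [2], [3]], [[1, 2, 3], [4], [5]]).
Reverse the RSK construction: for i from n down to 1, find the cell of Q containing i, remove the entry at that cell from P, and reverse-bump it up through P; the value ejected from row 1 is w(i).

Step i=5: Q has 5 at row 3, column 1; remove 3 from row 3 of P and reverse-bump: 3 enters row 2 and ejects 2; 2 enters row 1 and ejects 1. So w(5) = 1. P is now [[2, 4, 5], [3]].
Step i=4: Q has 4 at row 2, column 1; remove 3 from row 2 of P and reverse-bump: 3 enters row 1 and ejects 2. So w(4) = 2. P is now [[3, 4, 5]].
Step i=3: Q has 3 at row 1, column 3; remove that cell from P, ejecting 5. So w(3) = 5. P is now [[3, 4]].
Step i=2: Q has 2 at row 1, column 2; remove that cell from P, ejecting 4. So w(2) = 4. P is now [[3]].
Step i=1: Q has 1 at row 1, column 1; remove that cell from P, ejecting 3. So w(1) = 3. P is now [].

So w = 3 4 5 2 1.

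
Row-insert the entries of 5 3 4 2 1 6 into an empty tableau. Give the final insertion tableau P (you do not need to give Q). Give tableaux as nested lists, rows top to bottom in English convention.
Insert 5: appended to row 1. P = [[5]].
Insert 3: 3 bumps 5 from row 1; 5 starts row 2. P = [[3], [5]].
Insert 4: appended to row 1. P = [[3, 4], [5]].
Insert 2: 2 bumps 3 from row 1; 3 bumps 5 from row 2; 5 starts row 3. P = [[2, 4], [3], [5]].
Insert 1: 1 bumps 2 from row 1; 2 bumps 3 from row 2; 3 bumps 5 from row 3; 5 starts row 4. P = [[1, 4], [2], [3], [5]].
Insert 6: appended to row 1. P = [[1, 4, 6], [2], [3], [5]].

So P = [[1, 4, 6], [2], [3], [5]].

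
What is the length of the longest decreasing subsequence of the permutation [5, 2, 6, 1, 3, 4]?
3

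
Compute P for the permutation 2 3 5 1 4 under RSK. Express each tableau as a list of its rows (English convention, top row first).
Insert 2: appended to row 1. P = [[2]].
Insert 3: appended to row 1. P = [[2, 3]].
Insert 5: appended to row 1. P = [[2, 3, 5]].
Insert 1: 1 bumps 2 from row 1; 2 starts row 2. P = [[1, 3, 5], [2]].
Insert 4: 4 bumps 5 from row 1; 5 appends to row 2. P = [[1, 3, 4], [2, 5]].

So P = [[1, 3, 4], [2, 5]].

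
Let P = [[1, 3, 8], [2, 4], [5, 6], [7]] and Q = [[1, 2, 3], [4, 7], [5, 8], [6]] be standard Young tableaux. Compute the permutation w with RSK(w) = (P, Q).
5 7 8 6 2 1 4 3

Reverse the RSK construction: for i from n down to 1, find the cell of Q containing i, remove the entry at that cell from P, and reverse-bump it up through P; the value ejected from row 1 is w(i).

Step i=8: Q has 8 at row 3, column 2; remove 6 from row 3 of P and reverse-bump: 6 enters row 2 and ejects 4; 4 enters row 1 and ejects 3. So w(8) = 3. P is now [[1, 4, 8], [2, 6], [5], [7]].
Step i=7: Q has 7 at row 2, column 2; remove 6 from row 2 of P and reverse-bump: 6 enters row 1 and ejects 4. So w(7) = 4. P is now [[1, 6, 8], [2], [5], [7]].
Step i=6: Q has 6 at row 4, column 1; remove 7 from row 4 of P and reverse-bump: 7 enters row 3 and ejects 5; 5 enters row 2 and ejects 2; 2 enters row 1 and ejects 1. So w(6) = 1. P is now [[2, 6, 8], [5], [7]].
Step i=5: Q has 5 at row 3, column 1; remove 7 from row 3 of P and reverse-bump: 7 enters row 2 and ejects 5; 5 enters row 1 and ejects 2. So w(5) = 2. P is now [[5, 6, 8], [7]].
Step i=4: Q has 4 at row 2, column 1; remove 7 from row 2 of P and reverse-bump: 7 enters row 1 and ejects 6. So w(4) = 6. P is now [[5, 7, 8]].
Step i=3: Q has 3 at row 1, column 3; remove that cell from P, ejecting 8. So w(3) = 8. P is now [[5, 7]].
Step i=2: Q has 2 at row 1, column 2; remove that cell from P, ejecting 7. So w(2) = 7. P is now [[5]].
Step i=1: Q has 1 at row 1, column 1; remove that cell from P, ejecting 5. So w(1) = 5. P is now [].

So w = 5 7 8 6 2 1 4 3.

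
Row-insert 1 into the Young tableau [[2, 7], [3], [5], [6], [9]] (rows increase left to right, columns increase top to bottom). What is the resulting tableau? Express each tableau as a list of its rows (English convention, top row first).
[[1, 7], [2], [3], [5], [6], [9]]

In row 1, 1 replaces 2 (the leftmost entry greater than 1); 2 is bumped to row 2. In row 2, 2 replaces 3 (the leftmost entry greater than 2); 3 is bumped to row 3. In row 3, 3 replaces 5 (the leftmost entry greater than 3); 5 is bumped to row 4. In row 4, 5 replaces 6 (the leftmost entry greater than 5); 6 is bumped to row 5. In row 5, 6 replaces 9 (the leftmost entry greater than 6); 9 is bumped to row 6. 9 starts a new row 6. The new tableau is [[1, 7], [2], [3], [5], [6], [9]].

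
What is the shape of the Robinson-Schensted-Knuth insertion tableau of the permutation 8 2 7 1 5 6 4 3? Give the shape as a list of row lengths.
[3, 2, 1, 1, 1]

Row-insert each entry into an empty tableau.

After inserting 8: P = [[8]].
After inserting 2: P = [[2], [8]].
After inserting 7: P = [[2, 7], [8]].
After inserting 1: P = [[1, 7], [2], [8]].
After inserting 5: P = [[1, 5], [2, 7], [8]].
After inserting 6: P = [[1, 5, 6], [2, 7], [8]].
After inserting 4: P = [[1, 4, 6], [2, 5], [7], [8]].
After inserting 3: P = [[1, 3, 6], [2, 4], [5], [7], [8]].

The final insertion tableau P = [[1, 3, 6], [2, 4], [5], [7], [8]] has shape [3, 2, 1, 1, 1].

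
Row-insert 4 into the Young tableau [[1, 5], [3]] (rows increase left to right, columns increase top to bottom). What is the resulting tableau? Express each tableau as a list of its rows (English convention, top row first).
In row 1, 4 replaces 5 (the leftmost entry greater than 4); 5 is bumped to row 2. 5 is appended to row 2. The new tableau is [[1, 4], [3, 5]].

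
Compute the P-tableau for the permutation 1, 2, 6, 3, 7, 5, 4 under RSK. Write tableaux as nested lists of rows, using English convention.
Insert 1: appended to row 1. P = [[1]].
Insert 2: appended to row 1. P = [[1, 2]].
Insert 6: appended to row 1. P = [[1, 2, 6]].
Insert 3: 3 bumps 6 from row 1; 6 starts row 2. P = [[1, 2, 3], [6]].
Insert 7: appended to row 1. P = [[1, 2, 3, 7], [6]].
Insert 5: 5 bumps 7 from row 1; 7 appends to row 2. P = [[1, 2, 3, 5], [6, 7]].
Insert 4: 4 bumps 5 from row 1; 5 bumps 6 from row 2; 6 starts row 3. P = [[1, 2, 3, 4], [5, 7], [6]].

So P = [[1, 2, 3, 4], [5, 7], [6]].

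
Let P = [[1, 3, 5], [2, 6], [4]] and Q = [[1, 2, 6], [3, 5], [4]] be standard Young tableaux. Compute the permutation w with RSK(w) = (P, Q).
4 6 2 1 3 5

Reverse the RSK construction: for i from n down to 1, find the cell of Q containing i, remove the entry at that cell from P, and reverse-bump it up through P; the value ejected from row 1 is w(i).

Step i=6: Q has 6 at row 1, column 3; remove that cell from P, ejecting 5. So w(6) = 5. P is now [[1, 3], [2, 6], [4]].
Step i=5: Q has 5 at row 2, column 2; remove 6 from row 2 of P and reverse-bump: 6 enters row 1 and ejects 3. So w(5) = 3. P is now [[1, 6], [2], [4]].
Step i=4: Q has 4 at row 3, column 1; remove 4 from row 3 of P and reverse-bump: 4 enters row 2 and ejects 2; 2 enters row 1 and ejects 1. So w(4) = 1. P is now [[2, 6], [4]].
Step i=3: Q has 3 at row 2, column 1; remove 4 from row 2 of P and reverse-bump: 4 enters row 1 and ejects 2. So w(3) = 2. P is now [[4, 6]].
Step i=2: Q has 2 at row 1, column 2; remove that cell from P, ejecting 6. So w(2) = 6. P is now [[4]].
Step i=1: Q has 1 at row 1, column 1; remove that cell from P, ejecting 4. So w(1) = 4. P is now [].

So w = 4 6 2 1 3 5.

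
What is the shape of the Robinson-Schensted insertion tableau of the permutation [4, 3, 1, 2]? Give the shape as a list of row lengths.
Row-insert each entry into an empty tableau.

After inserting 4: P = [[4]].
After inserting 3: P = [[3], [4]].
After inserting 1: P = [[1], [3], [4]].
After inserting 2: P = [[1, 2], [3], [4]].

The final insertion tableau P = [[1, 2], [3], [4]] has shape [2, 1, 1].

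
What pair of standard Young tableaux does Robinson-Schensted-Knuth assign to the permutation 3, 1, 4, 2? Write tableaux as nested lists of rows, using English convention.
Insert each entry of the permutation into P by Schensted row insertion, recording in Q the position of each new cell.

Insert 3: appended to row 1. P = [[3]].
Insert 1: 1 bumps 3 from row 1; 3 starts row 2. P = [[1], [3]].
Insert 4: appended to row 1. P = [[1, 4], [3]].
Insert 2: 2 bumps 4 from row 1; 4 appends to row 2. P = [[1, 2], [3, 4]].

So P = [[1, 2], [3, 4]], Q = [[1, 3], [2, 4]].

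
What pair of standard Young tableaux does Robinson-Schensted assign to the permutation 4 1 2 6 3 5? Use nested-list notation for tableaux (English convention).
P = [[1, 2, 3, 5], [4, 6]], Q = [[1, 3, 4, 6], [2, 5]]

Insert each entry of the permutation into P by Schensted row insertion, recording in Q the position of each new cell.

Insert 4: appended to row 1. P = [[4]].
Insert 1: 1 bumps 4 from row 1; 4 starts row 2. P = [[1], [4]].
Insert 2: appended to row 1. P = [[1, 2], [4]].
Insert 6: appended to row 1. P = [[1, 2, 6], [4]].
Insert 3: 3 bumps 6 from row 1; 6 appends to row 2. P = [[1, 2, 3], [4, 6]].
Insert 5: appended to row 1. P = [[1, 2, 3, 5], [4, 6]].

So P = [[1, 2, 3, 5], [4, 6]], Q = [[1, 3, 4, 6], [2, 5]].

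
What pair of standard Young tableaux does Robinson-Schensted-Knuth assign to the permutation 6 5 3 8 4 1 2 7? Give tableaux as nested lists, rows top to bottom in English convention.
Insert each entry of the permutation into P by Schensted row insertion, recording in Q the position of each new cell.

Insert 6: appended to row 1. P = [[6]].
Insert 5: 5 bumps 6 from row 1; 6 starts row 2. P = [[5], [6]].
Insert 3: 3 bumps 5 from row 1; 5 bumps 6 from row 2; 6 starts row 3. P = [[3], [5], [6]].
Insert 8: appended to row 1. P = [[3, 8], [5], [6]].
Insert 4: 4 bumps 8 from row 1; 8 appends to row 2. P = [[3, 4], [5, 8], [6]].
Insert 1: 1 bumps 3 from row 1; 3 bumps 5 from row 2; 5 bumps 6 from row 3; 6 starts row 4. P = [[1, 4], [3, 8], [5], [6]].
Insert 2: 2 bumps 4 from row 1; 4 bumps 8 from row 2; 8 appends to row 3. P = [[1, 2], [3, 4], [5, 8], [6]].
Insert 7: appended to row 1. P = [[1, 2, 7], [3, 4], [5, 8], [6]].

So P = [[1, 2, 7], [3, 4], [5, 8], [6]], Q = [[1, 4, 8], [2, 5], [3, 7], [6]].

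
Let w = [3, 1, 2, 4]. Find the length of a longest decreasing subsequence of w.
2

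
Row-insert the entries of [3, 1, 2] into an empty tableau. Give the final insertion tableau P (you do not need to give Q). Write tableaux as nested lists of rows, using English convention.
Insert 3: appended to row 1. P = [[3]].
Insert 1: 1 bumps 3 from row 1; 3 starts row 2. P = [[1], [3]].
Insert 2: appended to row 1. P = [[1, 2], [3]].

So P = [[1, 2], [3]].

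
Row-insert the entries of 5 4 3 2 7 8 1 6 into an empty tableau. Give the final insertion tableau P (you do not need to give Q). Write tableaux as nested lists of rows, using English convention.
P = [[1, 6, 8], [2, 7], [3], [4], [5]]

After inserting 5: P = [[5]].
After inserting 4: P = [[4], [5]].
After inserting 3: P = [[3], [4], [5]].
After inserting 2: P = [[2], [3], [4], [5]].
After inserting 7: P = [[2, 7], [3], [4], [5]].
After inserting 8: P = [[2, 7, 8], [3], [4], [5]].
After inserting 1: P = [[1, 7, 8], [2], [3], [4], [5]].
After inserting 6: P = [[1, 6, 8], [2, 7], [3], [4], [5]].

So P = [[1, 6, 8], [2, 7], [3], [4], [5]].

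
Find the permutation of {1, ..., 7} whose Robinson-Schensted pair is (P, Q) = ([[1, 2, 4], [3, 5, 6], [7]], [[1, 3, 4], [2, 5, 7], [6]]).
Reverse the RSK construction: for i from n down to 1, find the cell of Q containing i, remove the entry at that cell from P, and reverse-bump it up through P; the value ejected from row 1 is w(i).

Step i=7: Q has 7 at row 2, column 3; remove 6 from row 2 of P and reverse-bump: 6 enters row 1 and ejects 4. So w(7) = 4. P is now [[1, 2, 6], [3, 5], [7]].
Step i=6: Q has 6 at row 3, column 1; remove 7 from row 3 of P and reverse-bump: 7 enters row 2 and ejects 5; 5 enters row 1 and ejects 2. So w(6) = 2. P is now [[1, 5, 6], [3, 7]].
Step i=5: Q has 5 at row 2, column 2; remove 7 from row 2 of P and reverse-bump: 7 enters row 1 and ejects 6. So w(5) = 6. P is now [[1, 5, 7], [3]].
Step i=4: Q has 4 at row 1, column 3; remove that cell from P, ejecting 7. So w(4) = 7. P is now [[1, 5], [3]].
Step i=3: Q has 3 at row 1, column 2; remove that cell from P, ejecting 5. So w(3) = 5. P is now [[1], [3]].
Step i=2: Q has 2 at row 2, column 1; remove 3 from row 2 of P and reverse-bump: 3 enters row 1 and ejects 1. So w(2) = 1. P is now [[3]].
Step i=1: Q has 1 at row 1, column 1; remove that cell from P, ejecting 3. So w(1) = 3. P is now [].

So w = 3 1 5 7 6 2 4.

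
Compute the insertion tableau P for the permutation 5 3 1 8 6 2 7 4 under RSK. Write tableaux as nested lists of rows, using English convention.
P = [[1, 2, 4], [3, 6, 7], [5, 8]]

Insert 5: appended to row 1. P = [[5]].
Insert 3: 3 bumps 5 from row 1; 5 starts row 2. P = [[3], [5]].
Insert 1: 1 bumps 3 from row 1; 3 bumps 5 from row 2; 5 starts row 3. P = [[1], [3], [5]].
Insert 8: appended to row 1. P = [[1, 8], [3], [5]].
Insert 6: 6 bumps 8 from row 1; 8 appends to row 2. P = [[1, 6], [3, 8], [5]].
Insert 2: 2 bumps 6 from row 1; 6 bumps 8 from row 2; 8 appends to row 3. P = [[1, 2], [3, 6], [5, 8]].
Insert 7: appended to row 1. P = [[1, 2, 7], [3, 6], [5, 8]].
Insert 4: 4 bumps 7 from row 1; 7 appends to row 2. P = [[1, 2, 4], [3, 6, 7], [5, 8]].

So P = [[1, 2, 4], [3, 6, 7], [5, 8]].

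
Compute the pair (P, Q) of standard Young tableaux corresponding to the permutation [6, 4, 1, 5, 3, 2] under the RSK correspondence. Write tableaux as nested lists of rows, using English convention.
P = [[1, 2], [3, 5], [4], [6]], Q = [[1, 4], [2, 5], [3], [6]]

Insert each entry of the permutation into P by Schensted row insertion, recording in Q the position of each new cell.

Insert 6: appended to row 1. P = [[6]].
Insert 4: 4 bumps 6 from row 1; 6 starts row 2. P = [[4], [6]].
Insert 1: 1 bumps 4 from row 1; 4 bumps 6 from row 2; 6 starts row 3. P = [[1], [4], [6]].
Insert 5: appended to row 1. P = [[1, 5], [4], [6]].
Insert 3: 3 bumps 5 from row 1; 5 appends to row 2. P = [[1, 3], [4, 5], [6]].
Insert 2: 2 bumps 3 from row 1; 3 bumps 4 from row 2; 4 bumps 6 from row 3; 6 starts row 4. P = [[1, 2], [3, 5], [4], [6]].

So P = [[1, 2], [3, 5], [4], [6]], Q = [[1, 4], [2, 5], [3], [6]].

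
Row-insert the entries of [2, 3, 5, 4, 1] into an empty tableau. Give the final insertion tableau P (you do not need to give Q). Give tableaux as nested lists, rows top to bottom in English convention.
Insert 2: appended to row 1. P = [[2]].
Insert 3: appended to row 1. P = [[2, 3]].
Insert 5: appended to row 1. P = [[2, 3, 5]].
Insert 4: 4 bumps 5 from row 1; 5 starts row 2. P = [[2, 3, 4], [5]].
Insert 1: 1 bumps 2 from row 1; 2 bumps 5 from row 2; 5 starts row 3. P = [[1, 3, 4], [2], [5]].

So P = [[1, 3, 4], [2], [5]].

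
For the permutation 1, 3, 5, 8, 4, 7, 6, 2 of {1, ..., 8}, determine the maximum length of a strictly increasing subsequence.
4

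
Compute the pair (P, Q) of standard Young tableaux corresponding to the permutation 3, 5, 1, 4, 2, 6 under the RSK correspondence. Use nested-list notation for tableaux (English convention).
Insert each entry of the permutation into P by Schensted row insertion, recording in Q the position of each new cell.

Insert 3: appended to row 1. P = [[3]], Q = [[1]].
Insert 5: appended to row 1. P = [[3, 5]], Q = [[1, 2]].
Insert 1: 1 bumps 3 from row 1; 3 starts row 2. P = [[1, 5], [3]], Q = [[1, 2], [3]].
Insert 4: 4 bumps 5 from row 1; 5 appends to row 2. P = [[1, 4], [3, 5]], Q = [[1, 2], [3, 4]].
Insert 2: 2 bumps 4 from row 1; 4 bumps 5 from row 2; 5 starts row 3. P = [[1, 2], [3, 4], [5]], Q = [[1, 2], [3, 4], [5]].
Insert 6: appended to row 1. P = [[1, 2, 6], [3, 4], [5]], Q = [[1, 2, 6], [3, 4], [5]].

So P = [[1, 2, 6], [3, 4], [5]], Q = [[1, 2, 6], [3, 4], [5]].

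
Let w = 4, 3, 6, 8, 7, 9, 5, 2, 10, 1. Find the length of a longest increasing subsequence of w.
5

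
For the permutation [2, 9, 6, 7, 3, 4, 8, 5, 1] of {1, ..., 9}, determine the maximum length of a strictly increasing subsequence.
4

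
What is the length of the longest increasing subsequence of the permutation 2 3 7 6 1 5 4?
3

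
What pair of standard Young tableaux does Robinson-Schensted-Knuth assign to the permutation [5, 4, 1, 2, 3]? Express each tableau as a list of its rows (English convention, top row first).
P = [[1, 2, 3], [4], [5]], Q = [[1, 4, 5], [2], [3]]

Insert each entry of the permutation into P by Schensted row insertion, recording in Q the position of each new cell.

Insert 5: appended to row 1. P = [[5]].
Insert 4: 4 bumps 5 from row 1; 5 starts row 2. P = [[4], [5]].
Insert 1: 1 bumps 4 from row 1; 4 bumps 5 from row 2; 5 starts row 3. P = [[1], [4], [5]].
Insert 2: appended to row 1. P = [[1, 2], [4], [5]].
Insert 3: appended to row 1. P = [[1, 2, 3], [4], [5]].

So P = [[1, 2, 3], [4], [5]], Q = [[1, 4, 5], [2], [3]].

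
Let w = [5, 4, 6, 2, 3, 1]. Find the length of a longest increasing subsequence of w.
2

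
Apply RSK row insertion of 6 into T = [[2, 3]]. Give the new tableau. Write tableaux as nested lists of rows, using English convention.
6 is larger than every entry of row 1, so it is appended to row 1. The new tableau is [[2, 3, 6]].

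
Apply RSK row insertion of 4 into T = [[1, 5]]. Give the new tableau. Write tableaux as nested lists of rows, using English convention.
In row 1, 4 replaces 5 (the leftmost entry greater than 4); 5 is bumped to row 2. 5 starts a new row 2. The new tableau is [[1, 4], [5]].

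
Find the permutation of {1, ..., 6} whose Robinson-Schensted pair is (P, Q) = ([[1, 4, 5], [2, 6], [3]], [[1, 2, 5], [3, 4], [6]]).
3 6 2 4 5 1

Reverse the RSK construction: for i from n down to 1, find the cell of Q containing i, remove the entry at that cell from P, and reverse-bump it up through P; the value ejected from row 1 is w(i).

Step i=6: Q has 6 at row 3, column 1; remove 3 from row 3 of P and reverse-bump: 3 enters row 2 and ejects 2; 2 enters row 1 and ejects 1. So w(6) = 1. P is now [[2, 4, 5], [3, 6]].
Step i=5: Q has 5 at row 1, column 3; remove that cell from P, ejecting 5. So w(5) = 5. P is now [[2, 4], [3, 6]].
Step i=4: Q has 4 at row 2, column 2; remove 6 from row 2 of P and reverse-bump: 6 enters row 1 and ejects 4. So w(4) = 4. P is now [[2, 6], [3]].
Step i=3: Q has 3 at row 2, column 1; remove 3 from row 2 of P and reverse-bump: 3 enters row 1 and ejects 2. So w(3) = 2. P is now [[3, 6]].
Step i=2: Q has 2 at row 1, column 2; remove that cell from P, ejecting 6. So w(2) = 6. P is now [[3]].
Step i=1: Q has 1 at row 1, column 1; remove that cell from P, ejecting 3. So w(1) = 3. P is now [].

So w = 3 6 2 4 5 1.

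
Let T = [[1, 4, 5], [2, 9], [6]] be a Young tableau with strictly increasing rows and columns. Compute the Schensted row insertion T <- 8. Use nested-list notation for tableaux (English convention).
[[1, 4, 5, 8], [2, 9], [6]]

8 is larger than every entry of row 1, so it is appended to row 1. The new tableau is [[1, 4, 5, 8], [2, 9], [6]].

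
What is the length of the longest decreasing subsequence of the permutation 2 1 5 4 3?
3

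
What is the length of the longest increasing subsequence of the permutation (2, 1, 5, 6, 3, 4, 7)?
4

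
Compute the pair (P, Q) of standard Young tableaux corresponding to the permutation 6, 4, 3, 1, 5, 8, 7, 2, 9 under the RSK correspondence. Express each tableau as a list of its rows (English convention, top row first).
P = [[1, 2, 7, 9], [3, 5], [4, 8], [6]], Q = [[1, 5, 6, 9], [2, 7], [3, 8], [4]]

Insert each entry of the permutation into P by Schensted row insertion, recording in Q the position of each new cell.

Insert 6: appended to row 1. P = [[6]].
Insert 4: 4 bumps 6 from row 1; 6 starts row 2. P = [[4], [6]].
Insert 3: 3 bumps 4 from row 1; 4 bumps 6 from row 2; 6 starts row 3. P = [[3], [4], [6]].
Insert 1: 1 bumps 3 from row 1; 3 bumps 4 from row 2; 4 bumps 6 from row 3; 6 starts row 4. P = [[1], [3], [4], [6]].
Insert 5: appended to row 1. P = [[1, 5], [3], [4], [6]].
Insert 8: appended to row 1. P = [[1, 5, 8], [3], [4], [6]].
Insert 7: 7 bumps 8 from row 1; 8 appends to row 2. P = [[1, 5, 7], [3, 8], [4], [6]].
Insert 2: 2 bumps 5 from row 1; 5 bumps 8 from row 2; 8 appends to row 3. P = [[1, 2, 7], [3, 5], [4, 8], [6]].
Insert 9: appended to row 1. P = [[1, 2, 7, 9], [3, 5], [4, 8], [6]].

So P = [[1, 2, 7, 9], [3, 5], [4, 8], [6]], Q = [[1, 5, 6, 9], [2, 7], [3, 8], [4]].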